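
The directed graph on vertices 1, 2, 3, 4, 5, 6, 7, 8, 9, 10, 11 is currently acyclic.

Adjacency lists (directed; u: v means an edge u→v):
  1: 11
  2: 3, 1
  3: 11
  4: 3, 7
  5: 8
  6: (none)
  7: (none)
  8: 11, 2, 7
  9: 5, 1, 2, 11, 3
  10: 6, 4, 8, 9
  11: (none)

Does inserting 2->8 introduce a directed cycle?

Yes

Adding 2→8 creates a cycle iff 8 can already reach 2.
Path from 8: 8 → 2.
So 8 → … → 2 → 8 is a cycle.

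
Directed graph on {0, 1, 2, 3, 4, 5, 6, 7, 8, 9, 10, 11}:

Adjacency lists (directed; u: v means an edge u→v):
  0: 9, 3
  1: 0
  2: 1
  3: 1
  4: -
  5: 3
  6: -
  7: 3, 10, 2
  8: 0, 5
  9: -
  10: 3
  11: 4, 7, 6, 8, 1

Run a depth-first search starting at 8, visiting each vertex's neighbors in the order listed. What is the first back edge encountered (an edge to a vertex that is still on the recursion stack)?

1→0

DFS from 8 (visiting each vertex's neighbors in the order listed); mark gray on enter, black on exit:
8 gray
  0 gray
    9 gray
    9 black
    3 gray
      1 gray
        1→0: 0 is gray → back edge
First back edge: 1 → 0.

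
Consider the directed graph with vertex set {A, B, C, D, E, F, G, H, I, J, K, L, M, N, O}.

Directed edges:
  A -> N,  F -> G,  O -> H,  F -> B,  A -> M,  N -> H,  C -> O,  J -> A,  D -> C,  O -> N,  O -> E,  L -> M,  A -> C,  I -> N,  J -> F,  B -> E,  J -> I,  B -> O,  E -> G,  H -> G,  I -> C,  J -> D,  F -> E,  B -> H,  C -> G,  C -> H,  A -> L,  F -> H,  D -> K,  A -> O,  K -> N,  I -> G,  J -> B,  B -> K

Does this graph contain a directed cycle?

No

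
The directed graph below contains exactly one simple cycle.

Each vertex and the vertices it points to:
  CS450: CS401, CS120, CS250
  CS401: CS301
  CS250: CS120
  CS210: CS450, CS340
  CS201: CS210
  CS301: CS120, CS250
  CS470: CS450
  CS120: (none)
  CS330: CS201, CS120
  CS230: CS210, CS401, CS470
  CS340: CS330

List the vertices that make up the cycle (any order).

DFS with gray/black marking from CS210:
CS210 gray
  CS450 gray
    CS401 gray
      CS301 gray
        CS120 gray
        CS120 black
        CS250 gray
          CS250→CS120: CS120 black — skip
        CS250 black
      CS301 black
    CS401 black
    CS450→CS120: CS120 black — skip
    CS450→CS250: CS250 black — skip
  CS450 black
  CS340 gray
    CS330 gray
      CS201 gray
        CS201→CS210: CS210 is gray → back edge
Back edge closes the cycle CS210 → CS340 → CS330 → CS201 → CS210; its vertices are {CS201, CS210, CS330, CS340}.

CS201, CS210, CS330, CS340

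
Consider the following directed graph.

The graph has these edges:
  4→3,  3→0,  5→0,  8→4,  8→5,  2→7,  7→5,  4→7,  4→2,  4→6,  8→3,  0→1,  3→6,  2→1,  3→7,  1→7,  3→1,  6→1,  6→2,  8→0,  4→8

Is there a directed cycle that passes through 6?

6 lies on a cycle iff there is a path from 6 back to itself.
Exploring from 6, it never reaches itself; equivalently, its strongly connected component is a singleton.

No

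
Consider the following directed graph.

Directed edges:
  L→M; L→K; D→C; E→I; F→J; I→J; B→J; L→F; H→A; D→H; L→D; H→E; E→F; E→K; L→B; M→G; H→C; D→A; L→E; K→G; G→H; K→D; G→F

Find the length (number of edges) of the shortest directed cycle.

For each vertex v, BFS finds the shortest path from v back to v.
The shortest such closed walk is K → D → H → E → K, length 4.

4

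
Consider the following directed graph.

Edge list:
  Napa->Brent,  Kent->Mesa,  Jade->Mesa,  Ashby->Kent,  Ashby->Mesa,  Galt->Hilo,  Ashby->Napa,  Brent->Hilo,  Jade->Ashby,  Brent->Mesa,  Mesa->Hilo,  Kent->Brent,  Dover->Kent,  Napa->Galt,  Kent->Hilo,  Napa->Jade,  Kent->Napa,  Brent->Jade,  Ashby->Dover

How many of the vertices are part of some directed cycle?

6

A vertex is on a directed cycle iff it belongs to a strongly connected component of size ≥ 2 (or has a self-loop).
The vertices on cycles are {Jade, Kent, Napa, Ashby, Brent, Dover} — 6 in total.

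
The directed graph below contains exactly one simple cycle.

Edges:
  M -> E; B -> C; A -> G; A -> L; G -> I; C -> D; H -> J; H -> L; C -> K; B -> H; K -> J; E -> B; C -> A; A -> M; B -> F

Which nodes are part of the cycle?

DFS with gray/black marking from B:
B gray
  H gray
    L gray
    L black
    J gray
    J black
  H black
  C gray
    A gray
      G gray
        I gray
        I black
      G black
      A→L: L black — skip
      M gray
        E gray
          E→B: B is gray → back edge
Back edge closes the cycle B → C → A → M → E → B; its vertices are {A, B, C, E, M}.

A, B, C, E, M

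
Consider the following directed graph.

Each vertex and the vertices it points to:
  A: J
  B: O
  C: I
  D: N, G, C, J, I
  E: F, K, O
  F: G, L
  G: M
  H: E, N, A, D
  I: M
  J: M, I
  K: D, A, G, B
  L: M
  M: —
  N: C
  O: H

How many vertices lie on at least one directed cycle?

5

A vertex is on a directed cycle iff it belongs to a strongly connected component of size ≥ 2 (or has a self-loop).
The vertices on cycles are {B, E, H, K, O} — 5 in total.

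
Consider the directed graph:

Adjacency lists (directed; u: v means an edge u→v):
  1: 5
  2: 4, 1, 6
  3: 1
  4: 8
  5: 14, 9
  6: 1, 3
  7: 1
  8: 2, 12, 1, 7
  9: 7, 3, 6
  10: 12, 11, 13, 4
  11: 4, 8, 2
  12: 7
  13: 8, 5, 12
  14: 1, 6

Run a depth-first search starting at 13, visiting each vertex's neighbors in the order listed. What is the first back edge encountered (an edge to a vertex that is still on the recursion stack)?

DFS from 13 (visiting each vertex's neighbors in the order listed); mark gray on enter, black on exit:
13 gray
  8 gray
    2 gray
      4 gray
        4→8: 8 is gray → back edge
First back edge: 4 → 8.

4→8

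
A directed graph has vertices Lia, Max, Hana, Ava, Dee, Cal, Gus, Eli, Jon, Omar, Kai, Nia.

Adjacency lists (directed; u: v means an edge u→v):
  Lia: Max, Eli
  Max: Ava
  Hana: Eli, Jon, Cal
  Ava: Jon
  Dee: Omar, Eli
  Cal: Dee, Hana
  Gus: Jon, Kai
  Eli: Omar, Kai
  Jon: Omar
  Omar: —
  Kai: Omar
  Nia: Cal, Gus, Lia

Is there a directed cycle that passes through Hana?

Hana is on a cycle iff Hana can reach itself via ≥1 edge.
Hana → Cal → Hana — yes.

Yes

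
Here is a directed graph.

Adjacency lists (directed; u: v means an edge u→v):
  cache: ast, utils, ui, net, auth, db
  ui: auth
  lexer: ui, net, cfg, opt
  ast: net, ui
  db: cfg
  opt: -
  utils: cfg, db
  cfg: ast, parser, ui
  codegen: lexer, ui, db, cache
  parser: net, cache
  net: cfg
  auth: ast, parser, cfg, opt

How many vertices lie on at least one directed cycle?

A vertex is on a directed cycle iff it belongs to a strongly connected component of size ≥ 2 (or has a self-loop).
The vertices on cycles are {db, ui, ast, cfg, net, auth, cache, utils, parser} — 9 in total.

9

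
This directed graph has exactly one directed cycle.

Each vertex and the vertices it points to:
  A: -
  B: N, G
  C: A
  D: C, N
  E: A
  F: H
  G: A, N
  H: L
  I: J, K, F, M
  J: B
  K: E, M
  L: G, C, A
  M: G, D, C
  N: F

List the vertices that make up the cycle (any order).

DFS with gray/black marking from F:
F gray
  H gray
    L gray
      G gray
        A gray
        A black
        N gray
          N→F: F is gray → back edge
Back edge closes the cycle F → H → L → G → N → F; its vertices are {F, G, H, L, N}.

F, G, H, L, N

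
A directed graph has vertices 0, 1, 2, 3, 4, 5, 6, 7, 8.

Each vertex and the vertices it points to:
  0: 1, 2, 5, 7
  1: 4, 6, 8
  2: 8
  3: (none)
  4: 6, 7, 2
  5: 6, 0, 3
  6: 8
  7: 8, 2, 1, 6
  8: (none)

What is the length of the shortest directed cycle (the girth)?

2

For each vertex v, BFS finds the shortest path from v back to v.
The shortest such closed walk is 5 → 0 → 5, length 2.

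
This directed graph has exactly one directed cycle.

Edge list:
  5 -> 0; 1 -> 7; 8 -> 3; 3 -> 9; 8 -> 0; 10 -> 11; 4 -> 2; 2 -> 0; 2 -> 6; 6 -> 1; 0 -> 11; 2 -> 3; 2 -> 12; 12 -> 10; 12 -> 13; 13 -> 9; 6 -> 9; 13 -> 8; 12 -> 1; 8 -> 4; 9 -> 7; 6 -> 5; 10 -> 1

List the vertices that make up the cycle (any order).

2, 4, 8, 12, 13

DFS with gray/black marking from 4:
4 gray
  2 gray
    6 gray
      9 gray
        7 gray
        7 black
      9 black
      1 gray
        1→7: 7 black — skip
      1 black
      5 gray
        0 gray
          11 gray
          11 black
        0 black
      5 black
    6 black
    3 gray
      3→9: 9 black — skip
    3 black
    2→0: 0 black — skip
    12 gray
      13 gray
        13→9: 9 black — skip
        8 gray
          8→0: 0 black — skip
          8→4: 4 is gray → back edge
Back edge closes the cycle 4 → 2 → 12 → 13 → 8 → 4; its vertices are {2, 4, 8, 12, 13}.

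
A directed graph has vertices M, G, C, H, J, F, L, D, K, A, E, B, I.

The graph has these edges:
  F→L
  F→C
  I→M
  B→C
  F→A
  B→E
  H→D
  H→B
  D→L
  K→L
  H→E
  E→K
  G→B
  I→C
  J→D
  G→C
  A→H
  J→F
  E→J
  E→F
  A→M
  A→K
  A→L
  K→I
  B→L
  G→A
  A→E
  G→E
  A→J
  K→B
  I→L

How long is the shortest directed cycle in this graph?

3

For each vertex v, BFS finds the shortest path from v back to v.
The shortest such closed walk is A → E → F → A, length 3.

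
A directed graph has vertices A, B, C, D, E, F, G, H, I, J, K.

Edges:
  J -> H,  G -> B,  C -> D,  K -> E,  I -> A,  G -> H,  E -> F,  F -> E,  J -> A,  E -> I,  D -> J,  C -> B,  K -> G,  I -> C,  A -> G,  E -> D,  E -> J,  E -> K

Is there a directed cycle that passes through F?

F is on a cycle iff F can reach itself via ≥1 edge.
F → E → F — yes.

Yes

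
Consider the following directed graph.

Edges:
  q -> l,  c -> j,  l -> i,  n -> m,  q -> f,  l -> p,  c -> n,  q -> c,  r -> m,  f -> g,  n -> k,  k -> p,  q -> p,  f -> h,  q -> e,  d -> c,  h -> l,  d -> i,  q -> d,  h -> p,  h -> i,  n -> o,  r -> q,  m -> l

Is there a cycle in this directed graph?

No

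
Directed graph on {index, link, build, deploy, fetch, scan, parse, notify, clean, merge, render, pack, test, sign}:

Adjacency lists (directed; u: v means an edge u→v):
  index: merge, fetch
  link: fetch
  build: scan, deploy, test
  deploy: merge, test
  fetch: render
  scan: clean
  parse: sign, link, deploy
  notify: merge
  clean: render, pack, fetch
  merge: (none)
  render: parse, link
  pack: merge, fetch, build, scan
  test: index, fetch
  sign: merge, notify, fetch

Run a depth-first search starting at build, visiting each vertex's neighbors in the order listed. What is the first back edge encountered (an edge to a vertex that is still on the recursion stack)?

fetch->render

DFS from build (visiting each vertex's neighbors in the order listed); mark gray on enter, black on exit:
build gray
  scan gray
    clean gray
      render gray
        parse gray
          sign gray
            merge gray
            merge black
            notify gray
              notify→merge: merge black — skip
            notify black
            fetch gray
              fetch→render: render is gray → back edge
First back edge: fetch → render.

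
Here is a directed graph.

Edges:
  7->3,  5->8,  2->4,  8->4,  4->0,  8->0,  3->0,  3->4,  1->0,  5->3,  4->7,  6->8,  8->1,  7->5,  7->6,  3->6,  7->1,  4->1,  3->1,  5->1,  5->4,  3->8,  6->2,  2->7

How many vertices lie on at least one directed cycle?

A vertex is on a directed cycle iff it belongs to a strongly connected component of size ≥ 2 (or has a self-loop).
The vertices on cycles are {2, 3, 4, 5, 6, 7, 8} — 7 in total.

7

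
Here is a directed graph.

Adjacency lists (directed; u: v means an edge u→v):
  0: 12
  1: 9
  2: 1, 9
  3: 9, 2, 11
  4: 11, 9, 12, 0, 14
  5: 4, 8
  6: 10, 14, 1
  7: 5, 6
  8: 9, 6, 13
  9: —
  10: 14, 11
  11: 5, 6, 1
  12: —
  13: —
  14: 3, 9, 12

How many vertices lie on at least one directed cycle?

8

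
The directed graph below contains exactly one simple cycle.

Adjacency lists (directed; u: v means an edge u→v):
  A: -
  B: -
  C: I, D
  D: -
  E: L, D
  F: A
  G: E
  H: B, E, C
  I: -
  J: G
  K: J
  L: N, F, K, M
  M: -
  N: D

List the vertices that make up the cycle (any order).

E, G, J, K, L

DFS with gray/black marking from E:
E gray
  L gray
    N gray
      D gray
      D black
    N black
    F gray
      A gray
      A black
    F black
    K gray
      J gray
        G gray
          G→E: E is gray → back edge
Back edge closes the cycle E → L → K → J → G → E; its vertices are {E, G, J, K, L}.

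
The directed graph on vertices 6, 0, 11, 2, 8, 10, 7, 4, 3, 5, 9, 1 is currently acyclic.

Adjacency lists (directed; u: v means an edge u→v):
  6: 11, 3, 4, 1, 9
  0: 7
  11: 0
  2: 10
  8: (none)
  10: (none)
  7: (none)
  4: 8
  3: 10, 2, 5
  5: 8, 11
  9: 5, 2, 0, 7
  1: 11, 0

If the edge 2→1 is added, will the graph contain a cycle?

No

Adding 2→1 creates a cycle iff 1 can already reach 2.
Explore from 1: no path reaches 2. The graph stays acyclic.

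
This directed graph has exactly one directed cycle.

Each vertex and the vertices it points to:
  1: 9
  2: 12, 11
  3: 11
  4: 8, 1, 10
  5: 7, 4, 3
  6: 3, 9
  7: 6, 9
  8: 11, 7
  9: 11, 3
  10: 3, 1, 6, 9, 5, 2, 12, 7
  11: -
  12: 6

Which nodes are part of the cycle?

4, 5, 10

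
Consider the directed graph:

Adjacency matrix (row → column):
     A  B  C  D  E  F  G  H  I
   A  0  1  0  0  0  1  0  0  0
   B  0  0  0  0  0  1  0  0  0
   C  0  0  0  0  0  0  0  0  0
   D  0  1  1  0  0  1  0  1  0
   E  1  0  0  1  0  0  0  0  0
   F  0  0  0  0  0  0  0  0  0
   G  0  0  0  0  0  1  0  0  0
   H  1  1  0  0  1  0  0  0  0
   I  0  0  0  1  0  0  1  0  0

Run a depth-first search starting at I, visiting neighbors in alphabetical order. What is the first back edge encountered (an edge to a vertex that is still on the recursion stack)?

E→D

DFS from I (visiting neighbors in alphabetical order); mark gray on enter, black on exit:
I gray
  D gray
    B gray
      F gray
      F black
    B black
    C gray
    C black
    D→F: F black — skip
    H gray
      A gray
        A→B: B black — skip
        A→F: F black — skip
      A black
      H→B: B black — skip
      E gray
        E→A: A black — skip
        E→D: D is gray → back edge
First back edge: E → D.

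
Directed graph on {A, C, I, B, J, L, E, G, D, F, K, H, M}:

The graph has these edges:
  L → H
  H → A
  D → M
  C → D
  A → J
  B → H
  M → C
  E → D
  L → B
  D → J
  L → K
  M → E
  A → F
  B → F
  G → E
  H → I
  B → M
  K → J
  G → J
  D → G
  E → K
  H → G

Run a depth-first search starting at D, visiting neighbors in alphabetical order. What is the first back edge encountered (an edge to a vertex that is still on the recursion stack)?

E→D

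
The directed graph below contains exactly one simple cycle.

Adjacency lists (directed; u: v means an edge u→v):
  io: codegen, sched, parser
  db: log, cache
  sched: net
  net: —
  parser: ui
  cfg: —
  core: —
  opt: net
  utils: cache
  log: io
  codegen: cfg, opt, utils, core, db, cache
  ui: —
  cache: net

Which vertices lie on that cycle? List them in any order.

DFS with gray/black marking from io:
io gray
  codegen gray
    cfg gray
    cfg black
    opt gray
      net gray
      net black
    opt black
    utils gray
      cache gray
        cache→net: net black — skip
      cache black
    utils black
    core gray
    core black
    db gray
      log gray
        log→io: io is gray → back edge
Back edge closes the cycle io → codegen → db → log → io; its vertices are {db, io, log, codegen}.

db, io, log, codegen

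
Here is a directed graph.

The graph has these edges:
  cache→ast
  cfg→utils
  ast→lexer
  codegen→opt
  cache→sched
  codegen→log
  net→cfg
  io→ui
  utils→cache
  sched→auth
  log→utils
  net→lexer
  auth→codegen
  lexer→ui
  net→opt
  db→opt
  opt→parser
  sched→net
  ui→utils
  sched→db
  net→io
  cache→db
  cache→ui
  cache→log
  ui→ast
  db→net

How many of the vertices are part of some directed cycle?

13

A vertex is on a directed cycle iff it belongs to a strongly connected component of size ≥ 2 (or has a self-loop).
The vertices on cycles are {db, io, ui, ast, cfg, log, net, auth, cache, lexer, sched, utils, codegen} — 13 in total.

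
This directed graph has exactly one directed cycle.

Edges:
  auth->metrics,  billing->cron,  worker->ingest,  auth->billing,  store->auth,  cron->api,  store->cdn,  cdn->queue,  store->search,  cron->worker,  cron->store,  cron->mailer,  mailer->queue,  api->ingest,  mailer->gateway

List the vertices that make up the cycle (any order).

auth, cron, store, billing

DFS with gray/black marking from cron:
cron gray
  worker gray
    ingest gray
    ingest black
  worker black
  store gray
    auth gray
      billing gray
        billing→cron: cron is gray → back edge
Back edge closes the cycle cron → store → auth → billing → cron; its vertices are {auth, cron, store, billing}.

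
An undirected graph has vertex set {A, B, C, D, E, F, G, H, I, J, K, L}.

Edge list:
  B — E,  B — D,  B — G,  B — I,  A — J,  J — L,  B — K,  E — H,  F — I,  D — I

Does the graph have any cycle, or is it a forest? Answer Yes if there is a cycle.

Yes

DFS, tracking each vertex's parent; an edge to a visited non-parent vertex closes a cycle.
Start from L:
visit L (parent –)
  visit J (parent L)
    visit A (parent J)
      A–J: parent, skip
    J–L: parent, skip
visit B (parent –)
  visit I (parent B)
    I–B: parent, skip
    visit D (parent I)
      D–B: B visited and ≠ parent → cycle
Cycle: B – I – D – B.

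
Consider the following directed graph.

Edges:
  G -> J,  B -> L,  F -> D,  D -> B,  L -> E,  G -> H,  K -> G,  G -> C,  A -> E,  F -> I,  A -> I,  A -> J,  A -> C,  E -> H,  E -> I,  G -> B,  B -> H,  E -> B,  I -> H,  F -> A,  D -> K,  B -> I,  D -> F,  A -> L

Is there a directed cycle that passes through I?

No

I lies on a cycle iff there is a path from I back to itself.
Exploring from I, it never reaches itself; equivalently, its strongly connected component is a singleton.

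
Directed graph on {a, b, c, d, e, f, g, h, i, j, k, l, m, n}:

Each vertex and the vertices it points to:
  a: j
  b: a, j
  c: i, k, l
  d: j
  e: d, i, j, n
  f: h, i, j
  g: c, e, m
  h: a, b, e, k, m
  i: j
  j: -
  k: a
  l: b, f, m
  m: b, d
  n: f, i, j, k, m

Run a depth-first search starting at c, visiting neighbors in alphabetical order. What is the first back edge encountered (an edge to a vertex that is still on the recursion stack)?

n->f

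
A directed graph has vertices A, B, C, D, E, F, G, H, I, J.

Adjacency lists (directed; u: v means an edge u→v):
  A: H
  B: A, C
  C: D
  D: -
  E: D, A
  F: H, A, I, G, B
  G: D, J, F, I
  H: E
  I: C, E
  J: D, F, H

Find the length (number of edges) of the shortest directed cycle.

2

For each vertex v, BFS finds the shortest path from v back to v.
The shortest such closed walk is F → G → F, length 2.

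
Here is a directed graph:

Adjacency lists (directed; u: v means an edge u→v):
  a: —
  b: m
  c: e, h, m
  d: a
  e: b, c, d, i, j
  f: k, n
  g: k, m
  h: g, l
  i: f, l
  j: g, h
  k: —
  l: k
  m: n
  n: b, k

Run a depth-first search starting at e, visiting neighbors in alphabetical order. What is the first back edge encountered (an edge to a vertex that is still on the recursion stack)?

n->b

DFS from e (visiting neighbors in alphabetical order); mark gray on enter, black on exit:
e gray
  b gray
    m gray
      n gray
        n→b: b is gray → back edge
First back edge: n → b.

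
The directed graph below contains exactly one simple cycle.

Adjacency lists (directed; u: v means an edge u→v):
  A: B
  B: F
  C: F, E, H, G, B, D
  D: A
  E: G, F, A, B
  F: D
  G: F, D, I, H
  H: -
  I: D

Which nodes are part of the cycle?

A, B, D, F

DFS with gray/black marking from A:
A gray
  B gray
    F gray
      D gray
        D→A: A is gray → back edge
Back edge closes the cycle A → B → F → D → A; its vertices are {A, B, D, F}.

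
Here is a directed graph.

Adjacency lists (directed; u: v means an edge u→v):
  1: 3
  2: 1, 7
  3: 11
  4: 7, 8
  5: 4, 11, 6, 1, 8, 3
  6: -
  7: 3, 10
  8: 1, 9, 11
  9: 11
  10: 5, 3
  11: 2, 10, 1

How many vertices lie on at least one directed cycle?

10

A vertex is on a directed cycle iff it belongs to a strongly connected component of size ≥ 2 (or has a self-loop).
The vertices on cycles are {1, 2, 3, 4, 5, 7, 8, 9, 10, 11} — 10 in total.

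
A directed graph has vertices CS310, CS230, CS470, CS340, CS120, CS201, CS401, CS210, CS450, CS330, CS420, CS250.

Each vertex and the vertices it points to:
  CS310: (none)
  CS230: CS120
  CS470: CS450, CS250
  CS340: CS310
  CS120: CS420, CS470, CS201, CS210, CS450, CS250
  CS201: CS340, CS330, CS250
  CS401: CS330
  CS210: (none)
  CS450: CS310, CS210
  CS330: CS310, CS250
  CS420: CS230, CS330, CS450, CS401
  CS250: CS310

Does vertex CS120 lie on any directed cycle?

Yes

CS120 is on a cycle iff CS120 can reach itself via ≥1 edge.
CS120 → CS420 → CS230 → CS120 — yes.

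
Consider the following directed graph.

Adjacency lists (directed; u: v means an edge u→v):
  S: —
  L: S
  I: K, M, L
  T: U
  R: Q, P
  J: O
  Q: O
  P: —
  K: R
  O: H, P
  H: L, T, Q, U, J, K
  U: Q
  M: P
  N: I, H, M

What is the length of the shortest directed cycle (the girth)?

3

For each vertex v, BFS finds the shortest path from v back to v.
The shortest such closed walk is H → Q → O → H, length 3.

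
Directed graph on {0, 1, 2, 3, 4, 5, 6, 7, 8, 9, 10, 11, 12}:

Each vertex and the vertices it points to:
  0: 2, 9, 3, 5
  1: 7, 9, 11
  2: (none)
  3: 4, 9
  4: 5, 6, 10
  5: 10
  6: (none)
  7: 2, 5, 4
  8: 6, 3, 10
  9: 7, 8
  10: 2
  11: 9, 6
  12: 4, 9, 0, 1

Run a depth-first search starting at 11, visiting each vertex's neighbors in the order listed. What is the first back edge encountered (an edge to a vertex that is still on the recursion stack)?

3->9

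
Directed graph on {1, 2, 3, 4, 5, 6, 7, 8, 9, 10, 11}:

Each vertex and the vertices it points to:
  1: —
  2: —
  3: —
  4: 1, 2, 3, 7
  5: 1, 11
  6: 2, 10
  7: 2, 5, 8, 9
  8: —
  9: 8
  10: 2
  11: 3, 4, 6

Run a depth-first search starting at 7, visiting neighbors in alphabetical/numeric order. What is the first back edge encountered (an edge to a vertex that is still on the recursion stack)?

4->7

DFS from 7 (visiting neighbors in alphabetical/numeric order); mark gray on enter, black on exit:
7 gray
  2 gray
  2 black
  5 gray
    1 gray
    1 black
    11 gray
      3 gray
      3 black
      4 gray
        4→1: 1 black — skip
        4→2: 2 black — skip
        4→3: 3 black — skip
        4→7: 7 is gray → back edge
First back edge: 4 → 7.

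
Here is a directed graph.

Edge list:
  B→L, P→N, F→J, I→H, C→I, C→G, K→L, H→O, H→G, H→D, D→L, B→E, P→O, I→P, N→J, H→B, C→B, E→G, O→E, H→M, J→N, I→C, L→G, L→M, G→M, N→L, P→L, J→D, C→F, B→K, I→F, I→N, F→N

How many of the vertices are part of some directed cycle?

A vertex is on a directed cycle iff it belongs to a strongly connected component of size ≥ 2 (or has a self-loop).
The vertices on cycles are {C, I, J, N} — 4 in total.

4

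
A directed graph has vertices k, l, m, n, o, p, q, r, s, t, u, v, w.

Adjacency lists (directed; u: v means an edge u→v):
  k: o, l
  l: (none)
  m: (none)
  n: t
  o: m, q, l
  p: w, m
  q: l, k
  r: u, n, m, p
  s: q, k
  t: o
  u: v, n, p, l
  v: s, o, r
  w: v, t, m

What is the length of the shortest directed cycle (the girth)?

3

For each vertex v, BFS finds the shortest path from v back to v.
The shortest such closed walk is r → u → v → r, length 3.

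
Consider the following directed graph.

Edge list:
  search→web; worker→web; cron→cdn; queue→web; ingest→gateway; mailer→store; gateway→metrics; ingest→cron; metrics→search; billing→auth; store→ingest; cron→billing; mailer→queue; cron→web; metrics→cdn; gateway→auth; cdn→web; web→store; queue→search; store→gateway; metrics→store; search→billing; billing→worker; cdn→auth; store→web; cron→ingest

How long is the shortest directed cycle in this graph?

For each vertex v, BFS finds the shortest path from v back to v.
The shortest such closed walk is store → web → store, length 2.

2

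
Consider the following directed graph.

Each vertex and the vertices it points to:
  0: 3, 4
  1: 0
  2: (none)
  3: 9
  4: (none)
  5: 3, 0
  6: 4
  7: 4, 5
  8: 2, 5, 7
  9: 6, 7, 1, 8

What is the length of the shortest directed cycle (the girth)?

4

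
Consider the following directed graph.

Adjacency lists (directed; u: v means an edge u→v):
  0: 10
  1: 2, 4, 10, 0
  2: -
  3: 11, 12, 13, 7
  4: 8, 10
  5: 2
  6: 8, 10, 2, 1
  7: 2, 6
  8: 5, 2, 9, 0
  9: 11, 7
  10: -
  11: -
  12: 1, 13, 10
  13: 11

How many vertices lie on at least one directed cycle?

6

A vertex is on a directed cycle iff it belongs to a strongly connected component of size ≥ 2 (or has a self-loop).
The vertices on cycles are {1, 4, 6, 7, 8, 9} — 6 in total.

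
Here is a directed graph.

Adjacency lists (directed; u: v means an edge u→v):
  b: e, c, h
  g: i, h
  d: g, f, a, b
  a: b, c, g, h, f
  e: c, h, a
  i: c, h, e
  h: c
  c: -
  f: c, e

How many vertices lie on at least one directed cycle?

A vertex is on a directed cycle iff it belongs to a strongly connected component of size ≥ 2 (or has a self-loop).
The vertices on cycles are {a, b, e, f, g, i} — 6 in total.

6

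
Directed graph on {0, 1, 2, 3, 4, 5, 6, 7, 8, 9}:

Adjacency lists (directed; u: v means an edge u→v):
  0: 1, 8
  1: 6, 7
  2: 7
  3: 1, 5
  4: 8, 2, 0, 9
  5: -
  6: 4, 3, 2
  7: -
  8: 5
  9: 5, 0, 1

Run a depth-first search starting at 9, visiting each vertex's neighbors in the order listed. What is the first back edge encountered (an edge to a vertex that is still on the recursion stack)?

4→0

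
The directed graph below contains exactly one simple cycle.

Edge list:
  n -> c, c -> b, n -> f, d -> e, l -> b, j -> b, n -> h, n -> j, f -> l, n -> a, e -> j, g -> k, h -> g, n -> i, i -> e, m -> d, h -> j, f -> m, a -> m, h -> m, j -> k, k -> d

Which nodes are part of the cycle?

d, e, j, k

DFS with gray/black marking from j:
j gray
  k gray
    d gray
      e gray
        e→j: j is gray → back edge
Back edge closes the cycle j → k → d → e → j; its vertices are {d, e, j, k}.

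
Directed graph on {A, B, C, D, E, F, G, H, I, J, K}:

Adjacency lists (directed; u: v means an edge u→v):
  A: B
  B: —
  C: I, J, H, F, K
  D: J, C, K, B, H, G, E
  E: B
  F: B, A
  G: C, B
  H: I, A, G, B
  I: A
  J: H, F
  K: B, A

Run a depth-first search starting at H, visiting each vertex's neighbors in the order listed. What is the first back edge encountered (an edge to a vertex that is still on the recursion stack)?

DFS from H (visiting each vertex's neighbors in the order listed); mark gray on enter, black on exit:
H gray
  I gray
    A gray
      B gray
      B black
    A black
  I black
  H→A: A black — skip
  G gray
    C gray
      C→I: I black — skip
      J gray
        J→H: H is gray → back edge
First back edge: J → H.

J->H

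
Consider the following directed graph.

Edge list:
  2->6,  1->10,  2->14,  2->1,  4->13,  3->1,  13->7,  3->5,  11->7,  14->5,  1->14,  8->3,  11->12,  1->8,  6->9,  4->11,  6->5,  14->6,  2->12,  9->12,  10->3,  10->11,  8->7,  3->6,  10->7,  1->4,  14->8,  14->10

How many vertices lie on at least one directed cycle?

A vertex is on a directed cycle iff it belongs to a strongly connected component of size ≥ 2 (or has a self-loop).
The vertices on cycles are {1, 3, 8, 10, 14} — 5 in total.

5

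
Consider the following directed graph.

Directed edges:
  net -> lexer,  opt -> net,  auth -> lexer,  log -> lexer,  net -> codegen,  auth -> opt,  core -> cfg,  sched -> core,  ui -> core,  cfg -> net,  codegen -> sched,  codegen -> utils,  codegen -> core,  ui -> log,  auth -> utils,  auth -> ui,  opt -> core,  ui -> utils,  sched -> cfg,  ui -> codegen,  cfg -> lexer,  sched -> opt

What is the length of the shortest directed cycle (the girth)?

For each vertex v, BFS finds the shortest path from v back to v.
The shortest such closed walk is codegen → sched → opt → net → codegen, length 4.

4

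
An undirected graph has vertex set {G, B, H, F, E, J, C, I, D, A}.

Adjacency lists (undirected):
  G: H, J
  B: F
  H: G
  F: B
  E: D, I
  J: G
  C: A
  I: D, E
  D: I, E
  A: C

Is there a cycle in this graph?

DFS, tracking each vertex's parent; an edge to a visited non-parent vertex closes a cycle.
Start from A:
visit A (parent –)
  visit C (parent A)
    C–A: parent, skip
visit G (parent –)
  visit H (parent G)
    H–G: parent, skip
  visit J (parent G)
    J–G: parent, skip
visit B (parent –)
  visit F (parent B)
    F–B: parent, skip
visit E (parent –)
  visit D (parent E)
    visit I (parent D)
      I–D: parent, skip
      I–E: E visited and ≠ parent → cycle
Cycle: E – D – I – E.

Yes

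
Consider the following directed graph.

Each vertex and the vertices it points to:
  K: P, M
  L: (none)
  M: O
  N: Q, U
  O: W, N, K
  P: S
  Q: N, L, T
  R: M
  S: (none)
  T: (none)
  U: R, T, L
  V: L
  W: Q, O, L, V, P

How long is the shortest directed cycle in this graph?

2

For each vertex v, BFS finds the shortest path from v back to v.
The shortest such closed walk is W → O → W, length 2.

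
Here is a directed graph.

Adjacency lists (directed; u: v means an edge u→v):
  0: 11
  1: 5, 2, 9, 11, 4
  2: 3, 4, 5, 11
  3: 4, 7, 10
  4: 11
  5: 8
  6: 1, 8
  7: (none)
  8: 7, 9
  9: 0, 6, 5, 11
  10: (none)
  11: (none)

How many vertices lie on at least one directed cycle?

A vertex is on a directed cycle iff it belongs to a strongly connected component of size ≥ 2 (or has a self-loop).
The vertices on cycles are {1, 2, 5, 6, 8, 9} — 6 in total.

6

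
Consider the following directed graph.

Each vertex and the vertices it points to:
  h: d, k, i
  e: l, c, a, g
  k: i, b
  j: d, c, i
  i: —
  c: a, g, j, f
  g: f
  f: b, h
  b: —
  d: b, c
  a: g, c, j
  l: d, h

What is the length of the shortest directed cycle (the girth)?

For each vertex v, BFS finds the shortest path from v back to v.
The shortest such closed walk is c → a → c, length 2.

2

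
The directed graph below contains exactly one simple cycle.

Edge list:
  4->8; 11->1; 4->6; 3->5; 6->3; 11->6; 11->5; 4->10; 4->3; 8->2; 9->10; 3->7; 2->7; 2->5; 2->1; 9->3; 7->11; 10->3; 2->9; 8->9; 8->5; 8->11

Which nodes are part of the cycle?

3, 6, 7, 11

DFS with gray/black marking from 11:
11 gray
  5 gray
  5 black
  1 gray
  1 black
  6 gray
    3 gray
      3→5: 5 black — skip
      7 gray
        7→11: 11 is gray → back edge
Back edge closes the cycle 11 → 6 → 3 → 7 → 11; its vertices are {3, 6, 7, 11}.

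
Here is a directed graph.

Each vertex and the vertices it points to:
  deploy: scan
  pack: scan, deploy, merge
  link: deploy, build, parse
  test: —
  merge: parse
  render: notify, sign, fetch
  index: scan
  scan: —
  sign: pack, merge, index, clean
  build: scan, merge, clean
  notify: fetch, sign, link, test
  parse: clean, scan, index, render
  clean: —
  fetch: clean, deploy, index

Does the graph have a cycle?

DFS with white/gray/black marking, starting from merge:
merge gray
  parse gray
    clean gray
    clean black
    scan gray
    scan black
    index gray
      index→scan: scan black — skip
    index black
    render gray
      notify gray
        fetch gray
          fetch→clean: clean black — skip
          deploy gray
            deploy→scan: scan black — skip
          deploy black
          fetch→index: index black — skip
        fetch black
        sign gray
          pack gray
            pack→scan: scan black — skip
            pack→deploy: deploy black — skip
            pack→merge: merge is gray → back edge
Back edge found, so a cycle exists: merge → parse → render → notify → sign → pack → merge.

Yes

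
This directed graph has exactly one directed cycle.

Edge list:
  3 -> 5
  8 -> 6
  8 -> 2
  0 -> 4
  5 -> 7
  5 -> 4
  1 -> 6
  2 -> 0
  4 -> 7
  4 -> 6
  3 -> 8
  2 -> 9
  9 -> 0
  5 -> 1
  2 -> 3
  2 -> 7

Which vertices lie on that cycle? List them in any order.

2, 3, 8

DFS with gray/black marking from 8:
8 gray
  6 gray
  6 black
  2 gray
    7 gray
    7 black
    3 gray
      3→8: 8 is gray → back edge
Back edge closes the cycle 8 → 2 → 3 → 8; its vertices are {2, 3, 8}.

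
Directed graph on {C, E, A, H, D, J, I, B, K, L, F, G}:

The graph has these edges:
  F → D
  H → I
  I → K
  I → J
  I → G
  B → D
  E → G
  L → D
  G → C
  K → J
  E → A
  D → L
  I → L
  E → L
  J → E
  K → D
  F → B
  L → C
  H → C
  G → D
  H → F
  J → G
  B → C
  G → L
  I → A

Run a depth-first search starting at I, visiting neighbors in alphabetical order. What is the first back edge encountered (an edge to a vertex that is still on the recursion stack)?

L->D

DFS from I (visiting neighbors in alphabetical order); mark gray on enter, black on exit:
I gray
  A gray
  A black
  G gray
    C gray
    C black
    D gray
      L gray
        L→C: C black — skip
        L→D: D is gray → back edge
First back edge: L → D.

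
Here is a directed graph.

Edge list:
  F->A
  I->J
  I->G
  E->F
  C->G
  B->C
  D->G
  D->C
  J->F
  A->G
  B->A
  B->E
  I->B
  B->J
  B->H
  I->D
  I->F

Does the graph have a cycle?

No

DFS with white/gray/black marking, starting from C:
C gray
  G gray
  G black
C black
A gray
  A→G: G black — skip
A black
B gray
  B→C: C black — skip
  H gray
  H black
  B→A: A black — skip
  J gray
    F gray
      F→A: A black — skip
    F black
  J black
  E gray
    E→F: F black — skip
  E black
B black
D gray
  D→G: G black — skip
  D→C: C black — skip
D black
I gray
  I→J: J black — skip
  I→F: F black — skip
  I→B: B black — skip
  I→D: D black — skip
  I→G: G black — skip
I black
Every edge goes to a white or black vertex — no back edge, so the graph is acyclic.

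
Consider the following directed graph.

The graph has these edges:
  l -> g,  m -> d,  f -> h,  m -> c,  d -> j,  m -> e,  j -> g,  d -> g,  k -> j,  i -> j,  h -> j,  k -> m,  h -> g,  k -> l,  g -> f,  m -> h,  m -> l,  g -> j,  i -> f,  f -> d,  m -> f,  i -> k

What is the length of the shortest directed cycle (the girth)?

For each vertex v, BFS finds the shortest path from v back to v.
The shortest such closed walk is g → j → g, length 2.

2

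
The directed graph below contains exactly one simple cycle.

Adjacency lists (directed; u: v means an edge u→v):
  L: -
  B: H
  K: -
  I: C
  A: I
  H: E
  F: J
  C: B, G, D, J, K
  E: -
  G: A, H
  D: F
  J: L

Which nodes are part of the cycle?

A, C, G, I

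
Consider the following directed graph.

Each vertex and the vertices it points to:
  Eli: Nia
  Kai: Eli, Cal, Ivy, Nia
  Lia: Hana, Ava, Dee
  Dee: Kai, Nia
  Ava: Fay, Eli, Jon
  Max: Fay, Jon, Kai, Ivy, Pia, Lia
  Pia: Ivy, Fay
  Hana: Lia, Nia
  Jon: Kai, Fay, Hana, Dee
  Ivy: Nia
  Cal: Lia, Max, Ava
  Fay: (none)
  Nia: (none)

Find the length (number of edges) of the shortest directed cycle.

For each vertex v, BFS finds the shortest path from v back to v.
The shortest such closed walk is Lia → Hana → Lia, length 2.

2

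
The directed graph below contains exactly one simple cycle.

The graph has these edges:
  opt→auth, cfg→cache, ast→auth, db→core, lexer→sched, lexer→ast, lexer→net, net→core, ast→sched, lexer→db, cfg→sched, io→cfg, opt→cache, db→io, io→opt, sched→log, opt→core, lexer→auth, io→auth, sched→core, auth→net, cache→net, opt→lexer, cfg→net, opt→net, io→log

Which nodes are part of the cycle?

db, io, opt, lexer

DFS with gray/black marking from io:
io gray
  opt gray
    core gray
    core black
    auth gray
      net gray
        net→core: core black — skip
      net black
    auth black
    cache gray
      cache→net: net black — skip
    cache black
    lexer gray
      db gray
        db→io: io is gray → back edge
Back edge closes the cycle io → opt → lexer → db → io; its vertices are {db, io, opt, lexer}.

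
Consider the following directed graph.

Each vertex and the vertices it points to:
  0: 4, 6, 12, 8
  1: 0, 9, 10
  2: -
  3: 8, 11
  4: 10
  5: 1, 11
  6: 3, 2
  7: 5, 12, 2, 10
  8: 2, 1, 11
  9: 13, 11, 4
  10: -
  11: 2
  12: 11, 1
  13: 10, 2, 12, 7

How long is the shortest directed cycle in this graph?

For each vertex v, BFS finds the shortest path from v back to v.
The shortest such closed walk is 0 → 8 → 1 → 0, length 3.

3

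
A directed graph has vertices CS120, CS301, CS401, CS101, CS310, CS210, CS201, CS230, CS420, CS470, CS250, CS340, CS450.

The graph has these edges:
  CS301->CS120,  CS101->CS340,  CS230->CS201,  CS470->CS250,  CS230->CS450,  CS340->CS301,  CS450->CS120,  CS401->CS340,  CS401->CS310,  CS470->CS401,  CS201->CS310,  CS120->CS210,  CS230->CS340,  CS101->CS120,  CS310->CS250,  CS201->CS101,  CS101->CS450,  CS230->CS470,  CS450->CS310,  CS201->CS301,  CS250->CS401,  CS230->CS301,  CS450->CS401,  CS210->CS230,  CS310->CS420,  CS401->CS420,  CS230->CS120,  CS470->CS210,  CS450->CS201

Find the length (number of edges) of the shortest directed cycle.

For each vertex v, BFS finds the shortest path from v back to v.
The shortest such closed walk is CS230 → CS470 → CS210 → CS230, length 3.

3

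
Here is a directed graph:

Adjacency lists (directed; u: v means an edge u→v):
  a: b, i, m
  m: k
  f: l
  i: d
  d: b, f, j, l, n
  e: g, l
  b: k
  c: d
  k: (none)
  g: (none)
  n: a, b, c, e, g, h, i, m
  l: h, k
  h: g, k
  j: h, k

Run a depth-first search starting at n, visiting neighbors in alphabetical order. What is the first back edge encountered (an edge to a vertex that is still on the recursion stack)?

d->n

DFS from n (visiting neighbors in alphabetical order); mark gray on enter, black on exit:
n gray
  a gray
    b gray
      k gray
      k black
    b black
    i gray
      d gray
        d→b: b black — skip
        f gray
          l gray
            h gray
              g gray
              g black
              h→k: k black — skip
            h black
            l→k: k black — skip
          l black
        f black
        j gray
          j→h: h black — skip
          j→k: k black — skip
        j black
        d→l: l black — skip
        d→n: n is gray → back edge
First back edge: d → n.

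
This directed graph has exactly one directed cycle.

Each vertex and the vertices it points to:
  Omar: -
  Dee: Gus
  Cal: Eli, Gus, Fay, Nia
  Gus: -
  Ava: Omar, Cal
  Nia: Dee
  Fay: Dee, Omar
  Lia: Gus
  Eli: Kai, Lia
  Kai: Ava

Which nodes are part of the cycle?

DFS with gray/black marking from Ava:
Ava gray
  Omar gray
  Omar black
  Cal gray
    Eli gray
      Kai gray
        Kai→Ava: Ava is gray → back edge
Back edge closes the cycle Ava → Cal → Eli → Kai → Ava; its vertices are {Ava, Cal, Eli, Kai}.

Ava, Cal, Eli, Kai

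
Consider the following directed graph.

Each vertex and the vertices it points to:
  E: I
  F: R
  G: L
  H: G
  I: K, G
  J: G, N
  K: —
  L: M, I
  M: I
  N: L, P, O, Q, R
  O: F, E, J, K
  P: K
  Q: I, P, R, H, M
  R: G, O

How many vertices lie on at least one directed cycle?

A vertex is on a directed cycle iff it belongs to a strongly connected component of size ≥ 2 (or has a self-loop).
The vertices on cycles are {F, G, I, J, L, M, N, O, Q, R} — 10 in total.

10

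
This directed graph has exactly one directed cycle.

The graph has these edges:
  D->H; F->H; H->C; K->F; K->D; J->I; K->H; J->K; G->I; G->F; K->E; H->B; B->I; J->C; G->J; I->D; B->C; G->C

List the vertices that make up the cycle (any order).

B, D, H, I

DFS with gray/black marking from D:
D gray
  H gray
    C gray
    C black
    B gray
      I gray
        I→D: D is gray → back edge
Back edge closes the cycle D → H → B → I → D; its vertices are {B, D, H, I}.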